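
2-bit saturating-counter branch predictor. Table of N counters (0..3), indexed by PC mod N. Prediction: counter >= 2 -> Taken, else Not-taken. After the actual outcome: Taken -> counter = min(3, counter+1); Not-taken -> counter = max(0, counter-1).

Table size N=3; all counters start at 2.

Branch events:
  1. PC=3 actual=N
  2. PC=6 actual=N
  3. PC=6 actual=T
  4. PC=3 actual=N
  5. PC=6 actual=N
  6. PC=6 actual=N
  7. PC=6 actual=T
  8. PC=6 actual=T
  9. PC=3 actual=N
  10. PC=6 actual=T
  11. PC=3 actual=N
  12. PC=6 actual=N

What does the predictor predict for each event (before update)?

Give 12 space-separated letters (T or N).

Answer: T N N N N N N N T N T N

Derivation:
Ev 1: PC=3 idx=0 pred=T actual=N -> ctr[0]=1
Ev 2: PC=6 idx=0 pred=N actual=N -> ctr[0]=0
Ev 3: PC=6 idx=0 pred=N actual=T -> ctr[0]=1
Ev 4: PC=3 idx=0 pred=N actual=N -> ctr[0]=0
Ev 5: PC=6 idx=0 pred=N actual=N -> ctr[0]=0
Ev 6: PC=6 idx=0 pred=N actual=N -> ctr[0]=0
Ev 7: PC=6 idx=0 pred=N actual=T -> ctr[0]=1
Ev 8: PC=6 idx=0 pred=N actual=T -> ctr[0]=2
Ev 9: PC=3 idx=0 pred=T actual=N -> ctr[0]=1
Ev 10: PC=6 idx=0 pred=N actual=T -> ctr[0]=2
Ev 11: PC=3 idx=0 pred=T actual=N -> ctr[0]=1
Ev 12: PC=6 idx=0 pred=N actual=N -> ctr[0]=0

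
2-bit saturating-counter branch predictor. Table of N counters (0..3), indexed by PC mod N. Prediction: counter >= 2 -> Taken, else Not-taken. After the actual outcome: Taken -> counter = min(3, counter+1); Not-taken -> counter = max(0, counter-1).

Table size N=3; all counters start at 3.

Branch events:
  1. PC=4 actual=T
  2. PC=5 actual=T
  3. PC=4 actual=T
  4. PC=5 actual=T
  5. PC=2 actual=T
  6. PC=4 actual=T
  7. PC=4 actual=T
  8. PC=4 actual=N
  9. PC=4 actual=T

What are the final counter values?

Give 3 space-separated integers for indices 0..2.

Answer: 3 3 3

Derivation:
Ev 1: PC=4 idx=1 pred=T actual=T -> ctr[1]=3
Ev 2: PC=5 idx=2 pred=T actual=T -> ctr[2]=3
Ev 3: PC=4 idx=1 pred=T actual=T -> ctr[1]=3
Ev 4: PC=5 idx=2 pred=T actual=T -> ctr[2]=3
Ev 5: PC=2 idx=2 pred=T actual=T -> ctr[2]=3
Ev 6: PC=4 idx=1 pred=T actual=T -> ctr[1]=3
Ev 7: PC=4 idx=1 pred=T actual=T -> ctr[1]=3
Ev 8: PC=4 idx=1 pred=T actual=N -> ctr[1]=2
Ev 9: PC=4 idx=1 pred=T actual=T -> ctr[1]=3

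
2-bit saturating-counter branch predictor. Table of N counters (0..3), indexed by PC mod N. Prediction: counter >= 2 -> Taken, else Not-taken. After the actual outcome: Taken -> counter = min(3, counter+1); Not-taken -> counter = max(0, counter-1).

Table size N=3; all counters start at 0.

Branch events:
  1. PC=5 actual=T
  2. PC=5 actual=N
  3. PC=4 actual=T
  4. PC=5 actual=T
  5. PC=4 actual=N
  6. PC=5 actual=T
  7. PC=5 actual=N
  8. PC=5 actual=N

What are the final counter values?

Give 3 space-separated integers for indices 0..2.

Answer: 0 0 0

Derivation:
Ev 1: PC=5 idx=2 pred=N actual=T -> ctr[2]=1
Ev 2: PC=5 idx=2 pred=N actual=N -> ctr[2]=0
Ev 3: PC=4 idx=1 pred=N actual=T -> ctr[1]=1
Ev 4: PC=5 idx=2 pred=N actual=T -> ctr[2]=1
Ev 5: PC=4 idx=1 pred=N actual=N -> ctr[1]=0
Ev 6: PC=5 idx=2 pred=N actual=T -> ctr[2]=2
Ev 7: PC=5 idx=2 pred=T actual=N -> ctr[2]=1
Ev 8: PC=5 idx=2 pred=N actual=N -> ctr[2]=0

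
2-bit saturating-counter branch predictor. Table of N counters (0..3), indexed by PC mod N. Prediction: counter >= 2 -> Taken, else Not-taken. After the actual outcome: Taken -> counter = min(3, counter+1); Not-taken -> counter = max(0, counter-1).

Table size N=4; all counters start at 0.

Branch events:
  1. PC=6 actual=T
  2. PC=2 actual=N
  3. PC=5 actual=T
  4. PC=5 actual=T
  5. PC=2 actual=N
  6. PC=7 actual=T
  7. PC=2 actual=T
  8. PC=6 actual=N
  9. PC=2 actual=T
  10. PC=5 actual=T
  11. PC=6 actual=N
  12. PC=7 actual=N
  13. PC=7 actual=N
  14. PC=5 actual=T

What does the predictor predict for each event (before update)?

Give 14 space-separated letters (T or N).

Ev 1: PC=6 idx=2 pred=N actual=T -> ctr[2]=1
Ev 2: PC=2 idx=2 pred=N actual=N -> ctr[2]=0
Ev 3: PC=5 idx=1 pred=N actual=T -> ctr[1]=1
Ev 4: PC=5 idx=1 pred=N actual=T -> ctr[1]=2
Ev 5: PC=2 idx=2 pred=N actual=N -> ctr[2]=0
Ev 6: PC=7 idx=3 pred=N actual=T -> ctr[3]=1
Ev 7: PC=2 idx=2 pred=N actual=T -> ctr[2]=1
Ev 8: PC=6 idx=2 pred=N actual=N -> ctr[2]=0
Ev 9: PC=2 idx=2 pred=N actual=T -> ctr[2]=1
Ev 10: PC=5 idx=1 pred=T actual=T -> ctr[1]=3
Ev 11: PC=6 idx=2 pred=N actual=N -> ctr[2]=0
Ev 12: PC=7 idx=3 pred=N actual=N -> ctr[3]=0
Ev 13: PC=7 idx=3 pred=N actual=N -> ctr[3]=0
Ev 14: PC=5 idx=1 pred=T actual=T -> ctr[1]=3

Answer: N N N N N N N N N T N N N T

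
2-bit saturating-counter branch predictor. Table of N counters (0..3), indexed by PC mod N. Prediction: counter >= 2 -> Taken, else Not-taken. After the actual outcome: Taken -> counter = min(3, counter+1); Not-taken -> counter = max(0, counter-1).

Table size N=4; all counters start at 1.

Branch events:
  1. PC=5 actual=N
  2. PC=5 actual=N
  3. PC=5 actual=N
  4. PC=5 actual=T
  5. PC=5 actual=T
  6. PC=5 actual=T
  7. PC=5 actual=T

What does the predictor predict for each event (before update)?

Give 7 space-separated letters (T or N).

Answer: N N N N N T T

Derivation:
Ev 1: PC=5 idx=1 pred=N actual=N -> ctr[1]=0
Ev 2: PC=5 idx=1 pred=N actual=N -> ctr[1]=0
Ev 3: PC=5 idx=1 pred=N actual=N -> ctr[1]=0
Ev 4: PC=5 idx=1 pred=N actual=T -> ctr[1]=1
Ev 5: PC=5 idx=1 pred=N actual=T -> ctr[1]=2
Ev 6: PC=5 idx=1 pred=T actual=T -> ctr[1]=3
Ev 7: PC=5 idx=1 pred=T actual=T -> ctr[1]=3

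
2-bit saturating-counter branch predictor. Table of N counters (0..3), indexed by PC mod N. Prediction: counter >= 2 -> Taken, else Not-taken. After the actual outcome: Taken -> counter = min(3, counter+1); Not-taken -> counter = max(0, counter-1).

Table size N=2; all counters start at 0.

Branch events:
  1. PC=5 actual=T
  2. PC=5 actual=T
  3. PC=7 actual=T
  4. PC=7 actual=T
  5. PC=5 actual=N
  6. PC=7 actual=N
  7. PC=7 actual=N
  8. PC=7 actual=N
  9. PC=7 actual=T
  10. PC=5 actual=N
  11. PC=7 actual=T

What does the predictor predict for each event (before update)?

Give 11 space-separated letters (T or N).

Answer: N N T T T T N N N N N

Derivation:
Ev 1: PC=5 idx=1 pred=N actual=T -> ctr[1]=1
Ev 2: PC=5 idx=1 pred=N actual=T -> ctr[1]=2
Ev 3: PC=7 idx=1 pred=T actual=T -> ctr[1]=3
Ev 4: PC=7 idx=1 pred=T actual=T -> ctr[1]=3
Ev 5: PC=5 idx=1 pred=T actual=N -> ctr[1]=2
Ev 6: PC=7 idx=1 pred=T actual=N -> ctr[1]=1
Ev 7: PC=7 idx=1 pred=N actual=N -> ctr[1]=0
Ev 8: PC=7 idx=1 pred=N actual=N -> ctr[1]=0
Ev 9: PC=7 idx=1 pred=N actual=T -> ctr[1]=1
Ev 10: PC=5 idx=1 pred=N actual=N -> ctr[1]=0
Ev 11: PC=7 idx=1 pred=N actual=T -> ctr[1]=1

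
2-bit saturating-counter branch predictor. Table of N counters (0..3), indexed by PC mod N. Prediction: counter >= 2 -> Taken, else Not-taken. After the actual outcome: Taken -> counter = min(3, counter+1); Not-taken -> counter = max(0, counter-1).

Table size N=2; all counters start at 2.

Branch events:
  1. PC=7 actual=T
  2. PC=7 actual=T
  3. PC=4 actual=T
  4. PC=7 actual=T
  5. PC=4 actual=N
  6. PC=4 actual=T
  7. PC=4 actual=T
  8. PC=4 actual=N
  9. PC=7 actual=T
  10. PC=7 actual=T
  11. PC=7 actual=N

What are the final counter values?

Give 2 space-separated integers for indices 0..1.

Answer: 2 2

Derivation:
Ev 1: PC=7 idx=1 pred=T actual=T -> ctr[1]=3
Ev 2: PC=7 idx=1 pred=T actual=T -> ctr[1]=3
Ev 3: PC=4 idx=0 pred=T actual=T -> ctr[0]=3
Ev 4: PC=7 idx=1 pred=T actual=T -> ctr[1]=3
Ev 5: PC=4 idx=0 pred=T actual=N -> ctr[0]=2
Ev 6: PC=4 idx=0 pred=T actual=T -> ctr[0]=3
Ev 7: PC=4 idx=0 pred=T actual=T -> ctr[0]=3
Ev 8: PC=4 idx=0 pred=T actual=N -> ctr[0]=2
Ev 9: PC=7 idx=1 pred=T actual=T -> ctr[1]=3
Ev 10: PC=7 idx=1 pred=T actual=T -> ctr[1]=3
Ev 11: PC=7 idx=1 pred=T actual=N -> ctr[1]=2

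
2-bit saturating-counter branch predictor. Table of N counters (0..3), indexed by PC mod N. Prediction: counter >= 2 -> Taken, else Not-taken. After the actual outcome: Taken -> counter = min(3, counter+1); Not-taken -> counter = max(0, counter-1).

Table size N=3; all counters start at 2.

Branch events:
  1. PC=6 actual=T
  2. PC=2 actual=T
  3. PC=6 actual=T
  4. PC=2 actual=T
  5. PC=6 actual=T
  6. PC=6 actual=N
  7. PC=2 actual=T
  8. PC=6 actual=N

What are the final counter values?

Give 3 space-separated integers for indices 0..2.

Answer: 1 2 3

Derivation:
Ev 1: PC=6 idx=0 pred=T actual=T -> ctr[0]=3
Ev 2: PC=2 idx=2 pred=T actual=T -> ctr[2]=3
Ev 3: PC=6 idx=0 pred=T actual=T -> ctr[0]=3
Ev 4: PC=2 idx=2 pred=T actual=T -> ctr[2]=3
Ev 5: PC=6 idx=0 pred=T actual=T -> ctr[0]=3
Ev 6: PC=6 idx=0 pred=T actual=N -> ctr[0]=2
Ev 7: PC=2 idx=2 pred=T actual=T -> ctr[2]=3
Ev 8: PC=6 idx=0 pred=T actual=N -> ctr[0]=1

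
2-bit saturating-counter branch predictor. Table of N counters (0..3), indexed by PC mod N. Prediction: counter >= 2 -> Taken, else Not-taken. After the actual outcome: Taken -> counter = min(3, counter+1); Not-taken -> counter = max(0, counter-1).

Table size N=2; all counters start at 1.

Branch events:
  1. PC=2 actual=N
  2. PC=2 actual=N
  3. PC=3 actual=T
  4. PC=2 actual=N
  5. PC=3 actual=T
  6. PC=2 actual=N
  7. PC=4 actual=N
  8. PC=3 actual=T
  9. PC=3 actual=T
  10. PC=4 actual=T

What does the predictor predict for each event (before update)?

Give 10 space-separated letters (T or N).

Answer: N N N N T N N T T N

Derivation:
Ev 1: PC=2 idx=0 pred=N actual=N -> ctr[0]=0
Ev 2: PC=2 idx=0 pred=N actual=N -> ctr[0]=0
Ev 3: PC=3 idx=1 pred=N actual=T -> ctr[1]=2
Ev 4: PC=2 idx=0 pred=N actual=N -> ctr[0]=0
Ev 5: PC=3 idx=1 pred=T actual=T -> ctr[1]=3
Ev 6: PC=2 idx=0 pred=N actual=N -> ctr[0]=0
Ev 7: PC=4 idx=0 pred=N actual=N -> ctr[0]=0
Ev 8: PC=3 idx=1 pred=T actual=T -> ctr[1]=3
Ev 9: PC=3 idx=1 pred=T actual=T -> ctr[1]=3
Ev 10: PC=4 idx=0 pred=N actual=T -> ctr[0]=1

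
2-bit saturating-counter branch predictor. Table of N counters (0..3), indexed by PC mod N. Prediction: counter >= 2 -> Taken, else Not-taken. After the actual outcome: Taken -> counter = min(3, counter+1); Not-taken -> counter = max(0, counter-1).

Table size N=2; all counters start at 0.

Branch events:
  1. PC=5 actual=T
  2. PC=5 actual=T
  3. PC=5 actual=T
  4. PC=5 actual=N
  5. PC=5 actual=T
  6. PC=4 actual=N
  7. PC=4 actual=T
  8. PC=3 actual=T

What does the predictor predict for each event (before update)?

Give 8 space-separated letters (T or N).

Answer: N N T T T N N T

Derivation:
Ev 1: PC=5 idx=1 pred=N actual=T -> ctr[1]=1
Ev 2: PC=5 idx=1 pred=N actual=T -> ctr[1]=2
Ev 3: PC=5 idx=1 pred=T actual=T -> ctr[1]=3
Ev 4: PC=5 idx=1 pred=T actual=N -> ctr[1]=2
Ev 5: PC=5 idx=1 pred=T actual=T -> ctr[1]=3
Ev 6: PC=4 idx=0 pred=N actual=N -> ctr[0]=0
Ev 7: PC=4 idx=0 pred=N actual=T -> ctr[0]=1
Ev 8: PC=3 idx=1 pred=T actual=T -> ctr[1]=3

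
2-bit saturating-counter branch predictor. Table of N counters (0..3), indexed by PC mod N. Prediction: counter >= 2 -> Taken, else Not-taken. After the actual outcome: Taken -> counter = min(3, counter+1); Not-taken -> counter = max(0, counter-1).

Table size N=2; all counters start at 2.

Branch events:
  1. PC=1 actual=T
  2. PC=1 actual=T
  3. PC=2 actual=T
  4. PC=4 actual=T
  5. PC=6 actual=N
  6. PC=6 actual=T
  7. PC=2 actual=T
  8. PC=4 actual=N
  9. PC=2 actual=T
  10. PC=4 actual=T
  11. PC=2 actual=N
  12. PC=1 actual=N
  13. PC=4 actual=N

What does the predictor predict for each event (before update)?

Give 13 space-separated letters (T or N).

Ev 1: PC=1 idx=1 pred=T actual=T -> ctr[1]=3
Ev 2: PC=1 idx=1 pred=T actual=T -> ctr[1]=3
Ev 3: PC=2 idx=0 pred=T actual=T -> ctr[0]=3
Ev 4: PC=4 idx=0 pred=T actual=T -> ctr[0]=3
Ev 5: PC=6 idx=0 pred=T actual=N -> ctr[0]=2
Ev 6: PC=6 idx=0 pred=T actual=T -> ctr[0]=3
Ev 7: PC=2 idx=0 pred=T actual=T -> ctr[0]=3
Ev 8: PC=4 idx=0 pred=T actual=N -> ctr[0]=2
Ev 9: PC=2 idx=0 pred=T actual=T -> ctr[0]=3
Ev 10: PC=4 idx=0 pred=T actual=T -> ctr[0]=3
Ev 11: PC=2 idx=0 pred=T actual=N -> ctr[0]=2
Ev 12: PC=1 idx=1 pred=T actual=N -> ctr[1]=2
Ev 13: PC=4 idx=0 pred=T actual=N -> ctr[0]=1

Answer: T T T T T T T T T T T T T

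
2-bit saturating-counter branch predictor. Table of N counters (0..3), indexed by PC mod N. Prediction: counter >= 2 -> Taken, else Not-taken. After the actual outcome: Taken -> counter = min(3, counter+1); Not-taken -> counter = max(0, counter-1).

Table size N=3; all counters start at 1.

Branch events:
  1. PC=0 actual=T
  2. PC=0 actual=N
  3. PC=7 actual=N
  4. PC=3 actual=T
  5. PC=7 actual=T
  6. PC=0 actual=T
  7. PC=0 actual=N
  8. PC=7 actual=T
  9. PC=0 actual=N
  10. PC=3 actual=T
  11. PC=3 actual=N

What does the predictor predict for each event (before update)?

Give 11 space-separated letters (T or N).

Answer: N T N N N T T N T N T

Derivation:
Ev 1: PC=0 idx=0 pred=N actual=T -> ctr[0]=2
Ev 2: PC=0 idx=0 pred=T actual=N -> ctr[0]=1
Ev 3: PC=7 idx=1 pred=N actual=N -> ctr[1]=0
Ev 4: PC=3 idx=0 pred=N actual=T -> ctr[0]=2
Ev 5: PC=7 idx=1 pred=N actual=T -> ctr[1]=1
Ev 6: PC=0 idx=0 pred=T actual=T -> ctr[0]=3
Ev 7: PC=0 idx=0 pred=T actual=N -> ctr[0]=2
Ev 8: PC=7 idx=1 pred=N actual=T -> ctr[1]=2
Ev 9: PC=0 idx=0 pred=T actual=N -> ctr[0]=1
Ev 10: PC=3 idx=0 pred=N actual=T -> ctr[0]=2
Ev 11: PC=3 idx=0 pred=T actual=N -> ctr[0]=1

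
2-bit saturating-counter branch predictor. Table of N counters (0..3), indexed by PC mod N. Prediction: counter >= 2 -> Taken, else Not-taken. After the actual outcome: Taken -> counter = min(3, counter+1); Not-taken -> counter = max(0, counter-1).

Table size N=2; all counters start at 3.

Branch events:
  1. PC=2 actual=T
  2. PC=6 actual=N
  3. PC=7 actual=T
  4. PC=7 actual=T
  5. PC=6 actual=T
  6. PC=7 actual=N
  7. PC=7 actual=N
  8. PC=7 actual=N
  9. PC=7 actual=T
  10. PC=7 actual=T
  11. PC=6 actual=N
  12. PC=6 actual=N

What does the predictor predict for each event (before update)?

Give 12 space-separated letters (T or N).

Answer: T T T T T T T N N N T T

Derivation:
Ev 1: PC=2 idx=0 pred=T actual=T -> ctr[0]=3
Ev 2: PC=6 idx=0 pred=T actual=N -> ctr[0]=2
Ev 3: PC=7 idx=1 pred=T actual=T -> ctr[1]=3
Ev 4: PC=7 idx=1 pred=T actual=T -> ctr[1]=3
Ev 5: PC=6 idx=0 pred=T actual=T -> ctr[0]=3
Ev 6: PC=7 idx=1 pred=T actual=N -> ctr[1]=2
Ev 7: PC=7 idx=1 pred=T actual=N -> ctr[1]=1
Ev 8: PC=7 idx=1 pred=N actual=N -> ctr[1]=0
Ev 9: PC=7 idx=1 pred=N actual=T -> ctr[1]=1
Ev 10: PC=7 idx=1 pred=N actual=T -> ctr[1]=2
Ev 11: PC=6 idx=0 pred=T actual=N -> ctr[0]=2
Ev 12: PC=6 idx=0 pred=T actual=N -> ctr[0]=1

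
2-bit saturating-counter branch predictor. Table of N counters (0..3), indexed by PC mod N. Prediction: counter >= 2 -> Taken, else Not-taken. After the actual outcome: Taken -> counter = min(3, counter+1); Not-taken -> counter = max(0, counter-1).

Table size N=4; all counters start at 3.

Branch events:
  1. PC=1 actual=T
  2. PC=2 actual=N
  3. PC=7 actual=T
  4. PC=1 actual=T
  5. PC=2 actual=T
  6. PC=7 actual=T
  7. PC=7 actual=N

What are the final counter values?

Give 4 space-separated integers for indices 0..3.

Answer: 3 3 3 2

Derivation:
Ev 1: PC=1 idx=1 pred=T actual=T -> ctr[1]=3
Ev 2: PC=2 idx=2 pred=T actual=N -> ctr[2]=2
Ev 3: PC=7 idx=3 pred=T actual=T -> ctr[3]=3
Ev 4: PC=1 idx=1 pred=T actual=T -> ctr[1]=3
Ev 5: PC=2 idx=2 pred=T actual=T -> ctr[2]=3
Ev 6: PC=7 idx=3 pred=T actual=T -> ctr[3]=3
Ev 7: PC=7 idx=3 pred=T actual=N -> ctr[3]=2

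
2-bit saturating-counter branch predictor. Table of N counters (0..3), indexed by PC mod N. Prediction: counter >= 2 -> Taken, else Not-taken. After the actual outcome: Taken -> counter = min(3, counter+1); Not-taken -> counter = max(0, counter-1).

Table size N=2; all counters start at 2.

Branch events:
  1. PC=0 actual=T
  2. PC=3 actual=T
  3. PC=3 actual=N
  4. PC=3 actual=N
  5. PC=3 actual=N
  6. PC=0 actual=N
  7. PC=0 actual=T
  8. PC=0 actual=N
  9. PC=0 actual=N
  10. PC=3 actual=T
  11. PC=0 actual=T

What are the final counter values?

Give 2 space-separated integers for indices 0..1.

Answer: 2 1

Derivation:
Ev 1: PC=0 idx=0 pred=T actual=T -> ctr[0]=3
Ev 2: PC=3 idx=1 pred=T actual=T -> ctr[1]=3
Ev 3: PC=3 idx=1 pred=T actual=N -> ctr[1]=2
Ev 4: PC=3 idx=1 pred=T actual=N -> ctr[1]=1
Ev 5: PC=3 idx=1 pred=N actual=N -> ctr[1]=0
Ev 6: PC=0 idx=0 pred=T actual=N -> ctr[0]=2
Ev 7: PC=0 idx=0 pred=T actual=T -> ctr[0]=3
Ev 8: PC=0 idx=0 pred=T actual=N -> ctr[0]=2
Ev 9: PC=0 idx=0 pred=T actual=N -> ctr[0]=1
Ev 10: PC=3 idx=1 pred=N actual=T -> ctr[1]=1
Ev 11: PC=0 idx=0 pred=N actual=T -> ctr[0]=2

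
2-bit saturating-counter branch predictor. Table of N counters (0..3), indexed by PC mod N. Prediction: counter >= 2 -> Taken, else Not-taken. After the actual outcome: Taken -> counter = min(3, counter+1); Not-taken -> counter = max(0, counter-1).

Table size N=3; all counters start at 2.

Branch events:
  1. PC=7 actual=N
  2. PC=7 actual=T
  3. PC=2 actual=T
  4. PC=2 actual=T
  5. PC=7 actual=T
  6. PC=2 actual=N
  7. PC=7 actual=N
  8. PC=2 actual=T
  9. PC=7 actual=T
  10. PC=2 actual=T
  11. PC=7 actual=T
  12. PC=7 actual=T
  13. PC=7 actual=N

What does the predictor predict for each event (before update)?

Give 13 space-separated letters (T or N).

Answer: T N T T T T T T T T T T T

Derivation:
Ev 1: PC=7 idx=1 pred=T actual=N -> ctr[1]=1
Ev 2: PC=7 idx=1 pred=N actual=T -> ctr[1]=2
Ev 3: PC=2 idx=2 pred=T actual=T -> ctr[2]=3
Ev 4: PC=2 idx=2 pred=T actual=T -> ctr[2]=3
Ev 5: PC=7 idx=1 pred=T actual=T -> ctr[1]=3
Ev 6: PC=2 idx=2 pred=T actual=N -> ctr[2]=2
Ev 7: PC=7 idx=1 pred=T actual=N -> ctr[1]=2
Ev 8: PC=2 idx=2 pred=T actual=T -> ctr[2]=3
Ev 9: PC=7 idx=1 pred=T actual=T -> ctr[1]=3
Ev 10: PC=2 idx=2 pred=T actual=T -> ctr[2]=3
Ev 11: PC=7 idx=1 pred=T actual=T -> ctr[1]=3
Ev 12: PC=7 idx=1 pred=T actual=T -> ctr[1]=3
Ev 13: PC=7 idx=1 pred=T actual=N -> ctr[1]=2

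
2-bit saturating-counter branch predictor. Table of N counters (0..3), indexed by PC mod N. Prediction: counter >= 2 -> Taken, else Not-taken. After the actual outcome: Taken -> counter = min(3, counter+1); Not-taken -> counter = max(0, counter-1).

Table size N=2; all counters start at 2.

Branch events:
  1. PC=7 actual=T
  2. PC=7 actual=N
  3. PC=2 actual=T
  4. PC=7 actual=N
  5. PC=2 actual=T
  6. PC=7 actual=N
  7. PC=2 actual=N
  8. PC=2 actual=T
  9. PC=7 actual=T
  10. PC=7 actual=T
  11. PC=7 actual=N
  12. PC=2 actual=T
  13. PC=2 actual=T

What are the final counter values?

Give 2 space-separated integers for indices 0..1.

Ev 1: PC=7 idx=1 pred=T actual=T -> ctr[1]=3
Ev 2: PC=7 idx=1 pred=T actual=N -> ctr[1]=2
Ev 3: PC=2 idx=0 pred=T actual=T -> ctr[0]=3
Ev 4: PC=7 idx=1 pred=T actual=N -> ctr[1]=1
Ev 5: PC=2 idx=0 pred=T actual=T -> ctr[0]=3
Ev 6: PC=7 idx=1 pred=N actual=N -> ctr[1]=0
Ev 7: PC=2 idx=0 pred=T actual=N -> ctr[0]=2
Ev 8: PC=2 idx=0 pred=T actual=T -> ctr[0]=3
Ev 9: PC=7 idx=1 pred=N actual=T -> ctr[1]=1
Ev 10: PC=7 idx=1 pred=N actual=T -> ctr[1]=2
Ev 11: PC=7 idx=1 pred=T actual=N -> ctr[1]=1
Ev 12: PC=2 idx=0 pred=T actual=T -> ctr[0]=3
Ev 13: PC=2 idx=0 pred=T actual=T -> ctr[0]=3

Answer: 3 1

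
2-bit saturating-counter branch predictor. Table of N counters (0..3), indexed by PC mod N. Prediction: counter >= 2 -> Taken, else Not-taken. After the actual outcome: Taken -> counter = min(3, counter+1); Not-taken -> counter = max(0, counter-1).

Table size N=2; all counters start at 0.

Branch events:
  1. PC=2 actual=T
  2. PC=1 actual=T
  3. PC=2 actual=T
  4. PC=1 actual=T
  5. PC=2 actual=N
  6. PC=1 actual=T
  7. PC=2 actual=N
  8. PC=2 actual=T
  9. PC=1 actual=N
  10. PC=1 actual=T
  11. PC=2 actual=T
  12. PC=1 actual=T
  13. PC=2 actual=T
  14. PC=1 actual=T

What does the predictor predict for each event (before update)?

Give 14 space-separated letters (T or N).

Ev 1: PC=2 idx=0 pred=N actual=T -> ctr[0]=1
Ev 2: PC=1 idx=1 pred=N actual=T -> ctr[1]=1
Ev 3: PC=2 idx=0 pred=N actual=T -> ctr[0]=2
Ev 4: PC=1 idx=1 pred=N actual=T -> ctr[1]=2
Ev 5: PC=2 idx=0 pred=T actual=N -> ctr[0]=1
Ev 6: PC=1 idx=1 pred=T actual=T -> ctr[1]=3
Ev 7: PC=2 idx=0 pred=N actual=N -> ctr[0]=0
Ev 8: PC=2 idx=0 pred=N actual=T -> ctr[0]=1
Ev 9: PC=1 idx=1 pred=T actual=N -> ctr[1]=2
Ev 10: PC=1 idx=1 pred=T actual=T -> ctr[1]=3
Ev 11: PC=2 idx=0 pred=N actual=T -> ctr[0]=2
Ev 12: PC=1 idx=1 pred=T actual=T -> ctr[1]=3
Ev 13: PC=2 idx=0 pred=T actual=T -> ctr[0]=3
Ev 14: PC=1 idx=1 pred=T actual=T -> ctr[1]=3

Answer: N N N N T T N N T T N T T T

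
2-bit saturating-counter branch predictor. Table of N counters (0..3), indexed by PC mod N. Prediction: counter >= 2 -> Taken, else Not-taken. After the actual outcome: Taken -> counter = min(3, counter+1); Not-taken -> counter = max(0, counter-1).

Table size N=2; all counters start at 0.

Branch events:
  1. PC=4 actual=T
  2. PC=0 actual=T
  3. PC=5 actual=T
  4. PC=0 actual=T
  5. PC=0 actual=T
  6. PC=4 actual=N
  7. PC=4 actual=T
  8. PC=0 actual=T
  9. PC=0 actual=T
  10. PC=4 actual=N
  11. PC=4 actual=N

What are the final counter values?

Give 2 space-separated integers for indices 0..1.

Ev 1: PC=4 idx=0 pred=N actual=T -> ctr[0]=1
Ev 2: PC=0 idx=0 pred=N actual=T -> ctr[0]=2
Ev 3: PC=5 idx=1 pred=N actual=T -> ctr[1]=1
Ev 4: PC=0 idx=0 pred=T actual=T -> ctr[0]=3
Ev 5: PC=0 idx=0 pred=T actual=T -> ctr[0]=3
Ev 6: PC=4 idx=0 pred=T actual=N -> ctr[0]=2
Ev 7: PC=4 idx=0 pred=T actual=T -> ctr[0]=3
Ev 8: PC=0 idx=0 pred=T actual=T -> ctr[0]=3
Ev 9: PC=0 idx=0 pred=T actual=T -> ctr[0]=3
Ev 10: PC=4 idx=0 pred=T actual=N -> ctr[0]=2
Ev 11: PC=4 idx=0 pred=T actual=N -> ctr[0]=1

Answer: 1 1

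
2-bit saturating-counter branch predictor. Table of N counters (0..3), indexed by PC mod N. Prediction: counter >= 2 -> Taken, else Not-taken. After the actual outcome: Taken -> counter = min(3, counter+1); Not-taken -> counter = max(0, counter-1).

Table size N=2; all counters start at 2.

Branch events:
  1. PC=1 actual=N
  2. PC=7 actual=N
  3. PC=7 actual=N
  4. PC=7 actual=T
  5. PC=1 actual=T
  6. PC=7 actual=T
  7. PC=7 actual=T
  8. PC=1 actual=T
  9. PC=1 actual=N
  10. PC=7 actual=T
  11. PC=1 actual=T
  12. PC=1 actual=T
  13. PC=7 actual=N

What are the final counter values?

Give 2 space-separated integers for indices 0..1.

Ev 1: PC=1 idx=1 pred=T actual=N -> ctr[1]=1
Ev 2: PC=7 idx=1 pred=N actual=N -> ctr[1]=0
Ev 3: PC=7 idx=1 pred=N actual=N -> ctr[1]=0
Ev 4: PC=7 idx=1 pred=N actual=T -> ctr[1]=1
Ev 5: PC=1 idx=1 pred=N actual=T -> ctr[1]=2
Ev 6: PC=7 idx=1 pred=T actual=T -> ctr[1]=3
Ev 7: PC=7 idx=1 pred=T actual=T -> ctr[1]=3
Ev 8: PC=1 idx=1 pred=T actual=T -> ctr[1]=3
Ev 9: PC=1 idx=1 pred=T actual=N -> ctr[1]=2
Ev 10: PC=7 idx=1 pred=T actual=T -> ctr[1]=3
Ev 11: PC=1 idx=1 pred=T actual=T -> ctr[1]=3
Ev 12: PC=1 idx=1 pred=T actual=T -> ctr[1]=3
Ev 13: PC=7 idx=1 pred=T actual=N -> ctr[1]=2

Answer: 2 2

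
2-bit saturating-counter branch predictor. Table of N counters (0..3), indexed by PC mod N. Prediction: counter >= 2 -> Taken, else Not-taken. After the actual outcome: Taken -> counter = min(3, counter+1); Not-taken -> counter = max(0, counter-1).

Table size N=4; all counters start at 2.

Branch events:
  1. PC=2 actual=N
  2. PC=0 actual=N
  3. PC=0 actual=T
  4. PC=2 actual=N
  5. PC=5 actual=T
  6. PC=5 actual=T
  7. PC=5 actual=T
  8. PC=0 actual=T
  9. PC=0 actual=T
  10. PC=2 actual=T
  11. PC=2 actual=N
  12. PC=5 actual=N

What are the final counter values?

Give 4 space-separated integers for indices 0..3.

Ev 1: PC=2 idx=2 pred=T actual=N -> ctr[2]=1
Ev 2: PC=0 idx=0 pred=T actual=N -> ctr[0]=1
Ev 3: PC=0 idx=0 pred=N actual=T -> ctr[0]=2
Ev 4: PC=2 idx=2 pred=N actual=N -> ctr[2]=0
Ev 5: PC=5 idx=1 pred=T actual=T -> ctr[1]=3
Ev 6: PC=5 idx=1 pred=T actual=T -> ctr[1]=3
Ev 7: PC=5 idx=1 pred=T actual=T -> ctr[1]=3
Ev 8: PC=0 idx=0 pred=T actual=T -> ctr[0]=3
Ev 9: PC=0 idx=0 pred=T actual=T -> ctr[0]=3
Ev 10: PC=2 idx=2 pred=N actual=T -> ctr[2]=1
Ev 11: PC=2 idx=2 pred=N actual=N -> ctr[2]=0
Ev 12: PC=5 idx=1 pred=T actual=N -> ctr[1]=2

Answer: 3 2 0 2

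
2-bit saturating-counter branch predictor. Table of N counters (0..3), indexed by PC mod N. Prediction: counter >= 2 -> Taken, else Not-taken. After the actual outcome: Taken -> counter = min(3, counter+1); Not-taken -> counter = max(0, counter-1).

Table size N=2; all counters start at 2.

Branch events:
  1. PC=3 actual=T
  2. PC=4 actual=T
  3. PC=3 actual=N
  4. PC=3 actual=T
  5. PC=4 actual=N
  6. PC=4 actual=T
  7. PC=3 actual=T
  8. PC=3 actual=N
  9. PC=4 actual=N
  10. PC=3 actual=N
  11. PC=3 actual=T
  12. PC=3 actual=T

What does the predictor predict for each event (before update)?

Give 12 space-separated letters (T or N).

Ev 1: PC=3 idx=1 pred=T actual=T -> ctr[1]=3
Ev 2: PC=4 idx=0 pred=T actual=T -> ctr[0]=3
Ev 3: PC=3 idx=1 pred=T actual=N -> ctr[1]=2
Ev 4: PC=3 idx=1 pred=T actual=T -> ctr[1]=3
Ev 5: PC=4 idx=0 pred=T actual=N -> ctr[0]=2
Ev 6: PC=4 idx=0 pred=T actual=T -> ctr[0]=3
Ev 7: PC=3 idx=1 pred=T actual=T -> ctr[1]=3
Ev 8: PC=3 idx=1 pred=T actual=N -> ctr[1]=2
Ev 9: PC=4 idx=0 pred=T actual=N -> ctr[0]=2
Ev 10: PC=3 idx=1 pred=T actual=N -> ctr[1]=1
Ev 11: PC=3 idx=1 pred=N actual=T -> ctr[1]=2
Ev 12: PC=3 idx=1 pred=T actual=T -> ctr[1]=3

Answer: T T T T T T T T T T N T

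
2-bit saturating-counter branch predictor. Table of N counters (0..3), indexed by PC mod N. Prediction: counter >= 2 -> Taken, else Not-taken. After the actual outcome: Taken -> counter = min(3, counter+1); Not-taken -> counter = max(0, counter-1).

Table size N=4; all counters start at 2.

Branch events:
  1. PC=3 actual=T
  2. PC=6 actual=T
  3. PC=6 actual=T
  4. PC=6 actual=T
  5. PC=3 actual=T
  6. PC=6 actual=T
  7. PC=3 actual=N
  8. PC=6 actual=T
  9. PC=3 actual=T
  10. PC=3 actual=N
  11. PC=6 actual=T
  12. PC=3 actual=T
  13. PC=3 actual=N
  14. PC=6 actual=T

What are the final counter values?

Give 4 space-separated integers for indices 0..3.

Ev 1: PC=3 idx=3 pred=T actual=T -> ctr[3]=3
Ev 2: PC=6 idx=2 pred=T actual=T -> ctr[2]=3
Ev 3: PC=6 idx=2 pred=T actual=T -> ctr[2]=3
Ev 4: PC=6 idx=2 pred=T actual=T -> ctr[2]=3
Ev 5: PC=3 idx=3 pred=T actual=T -> ctr[3]=3
Ev 6: PC=6 idx=2 pred=T actual=T -> ctr[2]=3
Ev 7: PC=3 idx=3 pred=T actual=N -> ctr[3]=2
Ev 8: PC=6 idx=2 pred=T actual=T -> ctr[2]=3
Ev 9: PC=3 idx=3 pred=T actual=T -> ctr[3]=3
Ev 10: PC=3 idx=3 pred=T actual=N -> ctr[3]=2
Ev 11: PC=6 idx=2 pred=T actual=T -> ctr[2]=3
Ev 12: PC=3 idx=3 pred=T actual=T -> ctr[3]=3
Ev 13: PC=3 idx=3 pred=T actual=N -> ctr[3]=2
Ev 14: PC=6 idx=2 pred=T actual=T -> ctr[2]=3

Answer: 2 2 3 2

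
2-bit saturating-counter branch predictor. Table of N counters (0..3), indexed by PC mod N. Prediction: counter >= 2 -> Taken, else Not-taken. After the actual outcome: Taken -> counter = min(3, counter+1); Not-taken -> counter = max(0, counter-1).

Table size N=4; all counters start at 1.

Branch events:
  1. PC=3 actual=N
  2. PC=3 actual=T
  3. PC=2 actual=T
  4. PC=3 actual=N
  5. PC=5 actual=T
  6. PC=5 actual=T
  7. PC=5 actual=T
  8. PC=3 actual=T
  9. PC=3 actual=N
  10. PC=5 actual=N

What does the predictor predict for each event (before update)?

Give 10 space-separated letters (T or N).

Ev 1: PC=3 idx=3 pred=N actual=N -> ctr[3]=0
Ev 2: PC=3 idx=3 pred=N actual=T -> ctr[3]=1
Ev 3: PC=2 idx=2 pred=N actual=T -> ctr[2]=2
Ev 4: PC=3 idx=3 pred=N actual=N -> ctr[3]=0
Ev 5: PC=5 idx=1 pred=N actual=T -> ctr[1]=2
Ev 6: PC=5 idx=1 pred=T actual=T -> ctr[1]=3
Ev 7: PC=5 idx=1 pred=T actual=T -> ctr[1]=3
Ev 8: PC=3 idx=3 pred=N actual=T -> ctr[3]=1
Ev 9: PC=3 idx=3 pred=N actual=N -> ctr[3]=0
Ev 10: PC=5 idx=1 pred=T actual=N -> ctr[1]=2

Answer: N N N N N T T N N T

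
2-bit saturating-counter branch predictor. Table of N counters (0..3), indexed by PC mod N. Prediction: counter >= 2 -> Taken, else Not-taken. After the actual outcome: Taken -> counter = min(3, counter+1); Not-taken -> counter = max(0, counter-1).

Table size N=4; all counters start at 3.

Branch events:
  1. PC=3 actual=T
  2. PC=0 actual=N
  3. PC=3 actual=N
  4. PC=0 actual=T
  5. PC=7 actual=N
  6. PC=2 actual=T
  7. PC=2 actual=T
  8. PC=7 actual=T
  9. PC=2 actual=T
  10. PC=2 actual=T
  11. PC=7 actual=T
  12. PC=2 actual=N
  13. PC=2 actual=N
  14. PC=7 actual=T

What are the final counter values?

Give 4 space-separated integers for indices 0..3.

Ev 1: PC=3 idx=3 pred=T actual=T -> ctr[3]=3
Ev 2: PC=0 idx=0 pred=T actual=N -> ctr[0]=2
Ev 3: PC=3 idx=3 pred=T actual=N -> ctr[3]=2
Ev 4: PC=0 idx=0 pred=T actual=T -> ctr[0]=3
Ev 5: PC=7 idx=3 pred=T actual=N -> ctr[3]=1
Ev 6: PC=2 idx=2 pred=T actual=T -> ctr[2]=3
Ev 7: PC=2 idx=2 pred=T actual=T -> ctr[2]=3
Ev 8: PC=7 idx=3 pred=N actual=T -> ctr[3]=2
Ev 9: PC=2 idx=2 pred=T actual=T -> ctr[2]=3
Ev 10: PC=2 idx=2 pred=T actual=T -> ctr[2]=3
Ev 11: PC=7 idx=3 pred=T actual=T -> ctr[3]=3
Ev 12: PC=2 idx=2 pred=T actual=N -> ctr[2]=2
Ev 13: PC=2 idx=2 pred=T actual=N -> ctr[2]=1
Ev 14: PC=7 idx=3 pred=T actual=T -> ctr[3]=3

Answer: 3 3 1 3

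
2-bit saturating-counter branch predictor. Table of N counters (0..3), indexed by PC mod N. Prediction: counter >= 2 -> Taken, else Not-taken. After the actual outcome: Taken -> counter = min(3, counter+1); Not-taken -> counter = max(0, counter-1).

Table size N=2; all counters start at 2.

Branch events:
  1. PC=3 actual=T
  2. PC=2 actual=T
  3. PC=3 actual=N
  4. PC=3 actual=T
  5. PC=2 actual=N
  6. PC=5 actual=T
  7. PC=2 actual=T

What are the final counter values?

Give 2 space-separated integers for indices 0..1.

Answer: 3 3

Derivation:
Ev 1: PC=3 idx=1 pred=T actual=T -> ctr[1]=3
Ev 2: PC=2 idx=0 pred=T actual=T -> ctr[0]=3
Ev 3: PC=3 idx=1 pred=T actual=N -> ctr[1]=2
Ev 4: PC=3 idx=1 pred=T actual=T -> ctr[1]=3
Ev 5: PC=2 idx=0 pred=T actual=N -> ctr[0]=2
Ev 6: PC=5 idx=1 pred=T actual=T -> ctr[1]=3
Ev 7: PC=2 idx=0 pred=T actual=T -> ctr[0]=3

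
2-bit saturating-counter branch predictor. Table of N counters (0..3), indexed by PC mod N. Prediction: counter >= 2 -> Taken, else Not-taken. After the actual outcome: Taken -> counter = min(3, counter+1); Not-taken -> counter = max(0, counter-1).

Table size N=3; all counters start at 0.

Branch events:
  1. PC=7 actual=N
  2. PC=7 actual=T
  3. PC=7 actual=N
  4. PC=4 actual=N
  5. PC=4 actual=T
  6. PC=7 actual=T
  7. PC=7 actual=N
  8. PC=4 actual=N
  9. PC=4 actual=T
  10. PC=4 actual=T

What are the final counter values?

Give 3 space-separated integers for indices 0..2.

Ev 1: PC=7 idx=1 pred=N actual=N -> ctr[1]=0
Ev 2: PC=7 idx=1 pred=N actual=T -> ctr[1]=1
Ev 3: PC=7 idx=1 pred=N actual=N -> ctr[1]=0
Ev 4: PC=4 idx=1 pred=N actual=N -> ctr[1]=0
Ev 5: PC=4 idx=1 pred=N actual=T -> ctr[1]=1
Ev 6: PC=7 idx=1 pred=N actual=T -> ctr[1]=2
Ev 7: PC=7 idx=1 pred=T actual=N -> ctr[1]=1
Ev 8: PC=4 idx=1 pred=N actual=N -> ctr[1]=0
Ev 9: PC=4 idx=1 pred=N actual=T -> ctr[1]=1
Ev 10: PC=4 idx=1 pred=N actual=T -> ctr[1]=2

Answer: 0 2 0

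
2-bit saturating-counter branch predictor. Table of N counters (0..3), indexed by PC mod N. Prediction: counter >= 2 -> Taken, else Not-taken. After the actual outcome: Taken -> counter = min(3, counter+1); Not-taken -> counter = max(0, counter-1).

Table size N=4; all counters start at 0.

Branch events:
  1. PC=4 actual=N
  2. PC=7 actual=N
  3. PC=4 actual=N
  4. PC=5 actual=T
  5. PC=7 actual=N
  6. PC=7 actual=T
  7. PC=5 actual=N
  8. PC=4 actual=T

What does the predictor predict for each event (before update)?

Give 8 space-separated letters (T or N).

Answer: N N N N N N N N

Derivation:
Ev 1: PC=4 idx=0 pred=N actual=N -> ctr[0]=0
Ev 2: PC=7 idx=3 pred=N actual=N -> ctr[3]=0
Ev 3: PC=4 idx=0 pred=N actual=N -> ctr[0]=0
Ev 4: PC=5 idx=1 pred=N actual=T -> ctr[1]=1
Ev 5: PC=7 idx=3 pred=N actual=N -> ctr[3]=0
Ev 6: PC=7 idx=3 pred=N actual=T -> ctr[3]=1
Ev 7: PC=5 idx=1 pred=N actual=N -> ctr[1]=0
Ev 8: PC=4 idx=0 pred=N actual=T -> ctr[0]=1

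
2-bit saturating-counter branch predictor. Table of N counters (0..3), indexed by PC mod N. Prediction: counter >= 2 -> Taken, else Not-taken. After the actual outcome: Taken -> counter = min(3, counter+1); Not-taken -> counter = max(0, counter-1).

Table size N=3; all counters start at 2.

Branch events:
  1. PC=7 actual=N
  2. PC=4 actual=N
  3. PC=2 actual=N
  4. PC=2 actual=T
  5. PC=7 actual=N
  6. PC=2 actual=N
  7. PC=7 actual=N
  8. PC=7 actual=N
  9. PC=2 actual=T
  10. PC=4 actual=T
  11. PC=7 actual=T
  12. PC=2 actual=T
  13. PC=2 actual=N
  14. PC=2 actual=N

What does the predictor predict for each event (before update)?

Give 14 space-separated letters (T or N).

Answer: T N T N N T N N N N N T T T

Derivation:
Ev 1: PC=7 idx=1 pred=T actual=N -> ctr[1]=1
Ev 2: PC=4 idx=1 pred=N actual=N -> ctr[1]=0
Ev 3: PC=2 idx=2 pred=T actual=N -> ctr[2]=1
Ev 4: PC=2 idx=2 pred=N actual=T -> ctr[2]=2
Ev 5: PC=7 idx=1 pred=N actual=N -> ctr[1]=0
Ev 6: PC=2 idx=2 pred=T actual=N -> ctr[2]=1
Ev 7: PC=7 idx=1 pred=N actual=N -> ctr[1]=0
Ev 8: PC=7 idx=1 pred=N actual=N -> ctr[1]=0
Ev 9: PC=2 idx=2 pred=N actual=T -> ctr[2]=2
Ev 10: PC=4 idx=1 pred=N actual=T -> ctr[1]=1
Ev 11: PC=7 idx=1 pred=N actual=T -> ctr[1]=2
Ev 12: PC=2 idx=2 pred=T actual=T -> ctr[2]=3
Ev 13: PC=2 idx=2 pred=T actual=N -> ctr[2]=2
Ev 14: PC=2 idx=2 pred=T actual=N -> ctr[2]=1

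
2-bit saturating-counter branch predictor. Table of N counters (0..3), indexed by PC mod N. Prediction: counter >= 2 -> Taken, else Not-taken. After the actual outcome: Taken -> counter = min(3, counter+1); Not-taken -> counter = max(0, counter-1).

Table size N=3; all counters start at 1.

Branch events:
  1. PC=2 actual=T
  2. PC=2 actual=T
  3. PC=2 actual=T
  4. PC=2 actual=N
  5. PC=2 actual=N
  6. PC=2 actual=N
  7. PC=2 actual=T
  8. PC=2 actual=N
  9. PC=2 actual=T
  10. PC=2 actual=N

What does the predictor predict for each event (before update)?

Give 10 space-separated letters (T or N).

Answer: N T T T T N N N N N

Derivation:
Ev 1: PC=2 idx=2 pred=N actual=T -> ctr[2]=2
Ev 2: PC=2 idx=2 pred=T actual=T -> ctr[2]=3
Ev 3: PC=2 idx=2 pred=T actual=T -> ctr[2]=3
Ev 4: PC=2 idx=2 pred=T actual=N -> ctr[2]=2
Ev 5: PC=2 idx=2 pred=T actual=N -> ctr[2]=1
Ev 6: PC=2 idx=2 pred=N actual=N -> ctr[2]=0
Ev 7: PC=2 idx=2 pred=N actual=T -> ctr[2]=1
Ev 8: PC=2 idx=2 pred=N actual=N -> ctr[2]=0
Ev 9: PC=2 idx=2 pred=N actual=T -> ctr[2]=1
Ev 10: PC=2 idx=2 pred=N actual=N -> ctr[2]=0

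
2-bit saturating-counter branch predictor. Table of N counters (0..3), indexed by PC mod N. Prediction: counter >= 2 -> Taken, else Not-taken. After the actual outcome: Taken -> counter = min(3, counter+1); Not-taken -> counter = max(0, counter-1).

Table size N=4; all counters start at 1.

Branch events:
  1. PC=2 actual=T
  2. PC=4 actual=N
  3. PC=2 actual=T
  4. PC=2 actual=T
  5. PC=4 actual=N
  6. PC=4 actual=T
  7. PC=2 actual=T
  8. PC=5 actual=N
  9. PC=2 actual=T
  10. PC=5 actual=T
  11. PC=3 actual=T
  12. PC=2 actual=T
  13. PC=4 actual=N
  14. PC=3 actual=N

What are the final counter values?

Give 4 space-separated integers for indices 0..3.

Answer: 0 1 3 1

Derivation:
Ev 1: PC=2 idx=2 pred=N actual=T -> ctr[2]=2
Ev 2: PC=4 idx=0 pred=N actual=N -> ctr[0]=0
Ev 3: PC=2 idx=2 pred=T actual=T -> ctr[2]=3
Ev 4: PC=2 idx=2 pred=T actual=T -> ctr[2]=3
Ev 5: PC=4 idx=0 pred=N actual=N -> ctr[0]=0
Ev 6: PC=4 idx=0 pred=N actual=T -> ctr[0]=1
Ev 7: PC=2 idx=2 pred=T actual=T -> ctr[2]=3
Ev 8: PC=5 idx=1 pred=N actual=N -> ctr[1]=0
Ev 9: PC=2 idx=2 pred=T actual=T -> ctr[2]=3
Ev 10: PC=5 idx=1 pred=N actual=T -> ctr[1]=1
Ev 11: PC=3 idx=3 pred=N actual=T -> ctr[3]=2
Ev 12: PC=2 idx=2 pred=T actual=T -> ctr[2]=3
Ev 13: PC=4 idx=0 pred=N actual=N -> ctr[0]=0
Ev 14: PC=3 idx=3 pred=T actual=N -> ctr[3]=1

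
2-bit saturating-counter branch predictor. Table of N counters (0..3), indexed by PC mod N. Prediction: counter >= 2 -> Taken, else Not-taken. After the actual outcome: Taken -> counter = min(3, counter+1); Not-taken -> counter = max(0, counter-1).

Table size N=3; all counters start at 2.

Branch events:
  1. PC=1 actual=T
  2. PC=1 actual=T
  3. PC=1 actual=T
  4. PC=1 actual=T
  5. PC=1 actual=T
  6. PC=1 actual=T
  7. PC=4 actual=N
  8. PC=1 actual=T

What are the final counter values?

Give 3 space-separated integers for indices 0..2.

Ev 1: PC=1 idx=1 pred=T actual=T -> ctr[1]=3
Ev 2: PC=1 idx=1 pred=T actual=T -> ctr[1]=3
Ev 3: PC=1 idx=1 pred=T actual=T -> ctr[1]=3
Ev 4: PC=1 idx=1 pred=T actual=T -> ctr[1]=3
Ev 5: PC=1 idx=1 pred=T actual=T -> ctr[1]=3
Ev 6: PC=1 idx=1 pred=T actual=T -> ctr[1]=3
Ev 7: PC=4 idx=1 pred=T actual=N -> ctr[1]=2
Ev 8: PC=1 idx=1 pred=T actual=T -> ctr[1]=3

Answer: 2 3 2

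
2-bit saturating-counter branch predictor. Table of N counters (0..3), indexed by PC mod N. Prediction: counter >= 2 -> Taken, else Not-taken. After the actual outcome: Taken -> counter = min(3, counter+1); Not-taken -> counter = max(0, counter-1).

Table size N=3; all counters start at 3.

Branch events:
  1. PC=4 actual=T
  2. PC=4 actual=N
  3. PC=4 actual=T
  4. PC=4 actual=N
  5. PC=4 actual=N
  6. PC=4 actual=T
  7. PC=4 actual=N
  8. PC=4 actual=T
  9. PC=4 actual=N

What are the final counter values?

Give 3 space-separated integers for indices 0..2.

Ev 1: PC=4 idx=1 pred=T actual=T -> ctr[1]=3
Ev 2: PC=4 idx=1 pred=T actual=N -> ctr[1]=2
Ev 3: PC=4 idx=1 pred=T actual=T -> ctr[1]=3
Ev 4: PC=4 idx=1 pred=T actual=N -> ctr[1]=2
Ev 5: PC=4 idx=1 pred=T actual=N -> ctr[1]=1
Ev 6: PC=4 idx=1 pred=N actual=T -> ctr[1]=2
Ev 7: PC=4 idx=1 pred=T actual=N -> ctr[1]=1
Ev 8: PC=4 idx=1 pred=N actual=T -> ctr[1]=2
Ev 9: PC=4 idx=1 pred=T actual=N -> ctr[1]=1

Answer: 3 1 3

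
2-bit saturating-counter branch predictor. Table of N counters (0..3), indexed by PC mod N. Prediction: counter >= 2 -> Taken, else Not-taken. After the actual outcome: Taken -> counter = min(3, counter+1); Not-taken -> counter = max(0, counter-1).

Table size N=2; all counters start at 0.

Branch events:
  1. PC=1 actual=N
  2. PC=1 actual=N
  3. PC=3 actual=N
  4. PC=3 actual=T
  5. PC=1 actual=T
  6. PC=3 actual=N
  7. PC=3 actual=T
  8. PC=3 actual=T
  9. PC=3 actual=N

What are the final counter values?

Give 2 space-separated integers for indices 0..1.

Ev 1: PC=1 idx=1 pred=N actual=N -> ctr[1]=0
Ev 2: PC=1 idx=1 pred=N actual=N -> ctr[1]=0
Ev 3: PC=3 idx=1 pred=N actual=N -> ctr[1]=0
Ev 4: PC=3 idx=1 pred=N actual=T -> ctr[1]=1
Ev 5: PC=1 idx=1 pred=N actual=T -> ctr[1]=2
Ev 6: PC=3 idx=1 pred=T actual=N -> ctr[1]=1
Ev 7: PC=3 idx=1 pred=N actual=T -> ctr[1]=2
Ev 8: PC=3 idx=1 pred=T actual=T -> ctr[1]=3
Ev 9: PC=3 idx=1 pred=T actual=N -> ctr[1]=2

Answer: 0 2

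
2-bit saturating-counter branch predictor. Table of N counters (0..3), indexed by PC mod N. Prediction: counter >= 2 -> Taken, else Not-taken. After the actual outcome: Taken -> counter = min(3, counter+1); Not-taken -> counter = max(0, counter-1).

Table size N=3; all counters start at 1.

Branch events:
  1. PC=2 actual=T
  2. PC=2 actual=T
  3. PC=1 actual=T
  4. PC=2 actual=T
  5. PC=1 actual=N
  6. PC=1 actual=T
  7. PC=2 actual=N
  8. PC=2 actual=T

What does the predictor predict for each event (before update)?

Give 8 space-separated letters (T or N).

Answer: N T N T T N T T

Derivation:
Ev 1: PC=2 idx=2 pred=N actual=T -> ctr[2]=2
Ev 2: PC=2 idx=2 pred=T actual=T -> ctr[2]=3
Ev 3: PC=1 idx=1 pred=N actual=T -> ctr[1]=2
Ev 4: PC=2 idx=2 pred=T actual=T -> ctr[2]=3
Ev 5: PC=1 idx=1 pred=T actual=N -> ctr[1]=1
Ev 6: PC=1 idx=1 pred=N actual=T -> ctr[1]=2
Ev 7: PC=2 idx=2 pred=T actual=N -> ctr[2]=2
Ev 8: PC=2 idx=2 pred=T actual=T -> ctr[2]=3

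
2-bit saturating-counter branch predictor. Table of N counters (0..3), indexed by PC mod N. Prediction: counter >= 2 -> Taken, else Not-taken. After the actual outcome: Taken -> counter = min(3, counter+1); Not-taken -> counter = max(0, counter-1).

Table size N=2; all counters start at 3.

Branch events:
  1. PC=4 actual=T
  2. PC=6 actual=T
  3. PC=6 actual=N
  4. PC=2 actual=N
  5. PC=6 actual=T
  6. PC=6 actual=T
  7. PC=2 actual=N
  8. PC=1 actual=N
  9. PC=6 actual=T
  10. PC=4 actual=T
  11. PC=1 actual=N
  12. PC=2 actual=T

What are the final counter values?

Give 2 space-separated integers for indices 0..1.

Ev 1: PC=4 idx=0 pred=T actual=T -> ctr[0]=3
Ev 2: PC=6 idx=0 pred=T actual=T -> ctr[0]=3
Ev 3: PC=6 idx=0 pred=T actual=N -> ctr[0]=2
Ev 4: PC=2 idx=0 pred=T actual=N -> ctr[0]=1
Ev 5: PC=6 idx=0 pred=N actual=T -> ctr[0]=2
Ev 6: PC=6 idx=0 pred=T actual=T -> ctr[0]=3
Ev 7: PC=2 idx=0 pred=T actual=N -> ctr[0]=2
Ev 8: PC=1 idx=1 pred=T actual=N -> ctr[1]=2
Ev 9: PC=6 idx=0 pred=T actual=T -> ctr[0]=3
Ev 10: PC=4 idx=0 pred=T actual=T -> ctr[0]=3
Ev 11: PC=1 idx=1 pred=T actual=N -> ctr[1]=1
Ev 12: PC=2 idx=0 pred=T actual=T -> ctr[0]=3

Answer: 3 1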